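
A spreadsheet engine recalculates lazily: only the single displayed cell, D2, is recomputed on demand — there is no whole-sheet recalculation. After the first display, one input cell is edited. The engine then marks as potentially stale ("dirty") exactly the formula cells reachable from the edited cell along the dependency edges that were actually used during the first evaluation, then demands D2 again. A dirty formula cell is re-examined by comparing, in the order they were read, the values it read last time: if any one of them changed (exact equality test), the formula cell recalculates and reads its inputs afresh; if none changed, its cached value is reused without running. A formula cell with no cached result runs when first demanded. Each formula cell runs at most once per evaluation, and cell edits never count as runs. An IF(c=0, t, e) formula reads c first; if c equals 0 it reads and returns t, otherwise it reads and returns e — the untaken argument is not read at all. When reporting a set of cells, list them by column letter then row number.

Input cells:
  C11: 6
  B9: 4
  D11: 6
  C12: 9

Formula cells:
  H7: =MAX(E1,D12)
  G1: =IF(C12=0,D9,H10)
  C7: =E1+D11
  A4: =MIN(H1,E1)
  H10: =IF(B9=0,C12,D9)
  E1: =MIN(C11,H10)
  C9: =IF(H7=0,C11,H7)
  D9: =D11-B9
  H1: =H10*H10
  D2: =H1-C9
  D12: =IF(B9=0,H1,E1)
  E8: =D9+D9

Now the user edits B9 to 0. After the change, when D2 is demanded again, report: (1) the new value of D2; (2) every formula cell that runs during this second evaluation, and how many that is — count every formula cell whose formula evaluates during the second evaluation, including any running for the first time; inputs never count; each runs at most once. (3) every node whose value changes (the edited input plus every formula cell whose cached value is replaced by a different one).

First evaluation (everything demanded from the output):
  D9 = 6 - 4 = 2
  H10 = IF(B9=0: B9=4 -> else branch D9) = 2
  E1 = MIN(6, 2) = 2
  H1 = 2 * 2 = 4
  D12 = IF(B9=0: B9=4 -> else branch E1) = 2
  H7 = MAX(2, 2) = 2
  C9 = IF(H7=0: H7=2 -> else branch H7) = 2
  D2 = 4 - 2 = 2

Propagation after the edit:
  D9: marked dirty but never re-examined — demand shifted away from it.
  H10: runs — B9 4->0; result 9.
  E1: runs — H10 2->9; result 6.
  H1: runs — H10 2->9; H10 2->9; result 81.
  D12: runs — B9 4->0; E1 2->6; result 81.
  H7: runs — E1 2->6; D12 2->81; result 81.
  C9: runs — H7 2->81; H7 2->81; result 81.
  D2: runs — H1 4->81; C9 2->81; result 0.

Key observation: a condition flipped, so demand moved to the other branch — D9 is never re-examined.

New value of D2: 0.
Formula cells that run: C9, D2, D12, E1, H1, H7, H10 — 7 in total.
Values that change: B9, C9, D2, D12, E1, H1, H7, H10.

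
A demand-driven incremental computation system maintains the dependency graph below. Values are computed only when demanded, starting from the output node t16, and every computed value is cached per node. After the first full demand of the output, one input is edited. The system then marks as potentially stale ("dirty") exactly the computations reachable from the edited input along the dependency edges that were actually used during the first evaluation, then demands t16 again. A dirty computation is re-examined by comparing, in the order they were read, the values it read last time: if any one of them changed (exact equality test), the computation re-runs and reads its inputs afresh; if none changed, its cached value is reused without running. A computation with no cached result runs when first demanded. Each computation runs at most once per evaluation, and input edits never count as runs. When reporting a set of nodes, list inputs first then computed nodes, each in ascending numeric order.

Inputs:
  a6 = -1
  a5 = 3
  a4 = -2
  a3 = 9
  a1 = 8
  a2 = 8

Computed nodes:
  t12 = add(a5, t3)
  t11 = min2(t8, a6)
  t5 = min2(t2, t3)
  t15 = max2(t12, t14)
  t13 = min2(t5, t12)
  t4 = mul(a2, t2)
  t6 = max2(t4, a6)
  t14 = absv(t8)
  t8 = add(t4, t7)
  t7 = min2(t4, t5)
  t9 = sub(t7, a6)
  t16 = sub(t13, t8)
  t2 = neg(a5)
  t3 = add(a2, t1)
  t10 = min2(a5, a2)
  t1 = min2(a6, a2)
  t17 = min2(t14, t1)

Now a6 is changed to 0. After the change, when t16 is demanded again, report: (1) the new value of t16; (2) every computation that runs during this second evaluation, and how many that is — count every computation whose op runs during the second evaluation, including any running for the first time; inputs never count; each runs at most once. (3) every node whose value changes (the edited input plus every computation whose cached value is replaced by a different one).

First evaluation (everything demanded from the output):
  t1 = min2(-1, 8) = -1
  t2 = neg(3) = -3
  t3 = add(8, -1) = 7
  t4 = mul(8, -3) = -24
  t5 = min2(-3, 7) = -3
  t7 = min2(-24, -3) = -24
  t8 = add(-24, -24) = -48
  t12 = add(3, 7) = 10
  t13 = min2(-3, 10) = -3
  t16 = sub(-3, -48) = 45

Propagation after the edit:
  t1: runs — a6 -1->0; result 0.
  t3: runs — t1 -1->0; result 8.
  t5: runs — t3 7->8; result -3 (same value as before).
  t7: checked — values it read are unchanged (t4 unchanged, t5 unchanged); reused cached -24 without running.
  t8: checked — values it read are unchanged (t4 unchanged, t7 unchanged); reused cached -48 without running.
  t12: runs — t3 7->8; result 11.
  t13: runs — t12 10->11; result -3 (same value as before).
  t16: checked — values it read are unchanged (t13 unchanged, t8 unchanged); reused cached 45 without running.

Key observation: the cutoff stops propagation at t7 — its inputs' values are unchanged, so it reuses its cache.

New value of t16: 45.
Computations that run: t1, t3, t5, t12, t13 — 5 in total.
Values that change: a6, t1, t3, t12.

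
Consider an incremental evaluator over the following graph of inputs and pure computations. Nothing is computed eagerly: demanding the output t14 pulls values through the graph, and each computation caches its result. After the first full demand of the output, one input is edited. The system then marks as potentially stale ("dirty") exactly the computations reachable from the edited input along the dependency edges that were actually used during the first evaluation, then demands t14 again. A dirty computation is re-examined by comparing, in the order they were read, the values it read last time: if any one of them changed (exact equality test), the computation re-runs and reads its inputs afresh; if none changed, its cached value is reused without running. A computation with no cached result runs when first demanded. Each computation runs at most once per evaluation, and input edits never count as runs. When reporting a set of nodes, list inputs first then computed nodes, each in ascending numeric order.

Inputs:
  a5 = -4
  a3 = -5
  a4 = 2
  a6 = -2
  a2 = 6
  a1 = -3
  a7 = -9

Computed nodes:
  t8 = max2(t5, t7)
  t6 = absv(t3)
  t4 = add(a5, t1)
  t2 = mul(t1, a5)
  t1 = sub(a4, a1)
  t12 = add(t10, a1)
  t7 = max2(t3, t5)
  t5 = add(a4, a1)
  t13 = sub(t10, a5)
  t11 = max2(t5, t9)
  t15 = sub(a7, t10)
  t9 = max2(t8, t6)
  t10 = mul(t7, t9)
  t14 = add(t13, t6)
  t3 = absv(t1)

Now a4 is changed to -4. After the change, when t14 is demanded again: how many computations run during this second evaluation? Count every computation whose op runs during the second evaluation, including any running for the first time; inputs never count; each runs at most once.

Initial pass — values computed on the first demand:
  t1 = sub(2, -3) = 5
  t3 = absv(5) = 5
  t5 = add(2, -3) = -1
  t6 = absv(5) = 5
  t7 = max2(5, -1) = 5
  t8 = max2(-1, 5) = 5
  t9 = max2(5, 5) = 5
  t10 = mul(5, 5) = 25
  t13 = sub(25, -4) = 29
  t14 = add(29, 5) = 34

Second demand — change propagation:
  t1: re-runs because a4 2->-4; new result -1.
  t3: re-runs because t1 5->-1; new result 1.
  t5: re-runs because a4 2->-4; new result -7.
  t6: re-runs because t3 5->1; new result 1.
  t7: re-runs because t3 5->1; t5 -1->-7; new result 1.
  t8: re-runs because t5 -1->-7; t7 5->1; new result 1.
  t9: re-runs because t8 5->1; t6 5->1; new result 1.
  t10: re-runs because t7 5->1; t9 5->1; new result 1.
  t13: re-runs because t10 25->1; new result 5.
  t14: re-runs because t13 29->5; t6 5->1; new result 6.

Run set: t1, t3, t5, t6, t7, t8, t9, t10, t13, t14 (10 run).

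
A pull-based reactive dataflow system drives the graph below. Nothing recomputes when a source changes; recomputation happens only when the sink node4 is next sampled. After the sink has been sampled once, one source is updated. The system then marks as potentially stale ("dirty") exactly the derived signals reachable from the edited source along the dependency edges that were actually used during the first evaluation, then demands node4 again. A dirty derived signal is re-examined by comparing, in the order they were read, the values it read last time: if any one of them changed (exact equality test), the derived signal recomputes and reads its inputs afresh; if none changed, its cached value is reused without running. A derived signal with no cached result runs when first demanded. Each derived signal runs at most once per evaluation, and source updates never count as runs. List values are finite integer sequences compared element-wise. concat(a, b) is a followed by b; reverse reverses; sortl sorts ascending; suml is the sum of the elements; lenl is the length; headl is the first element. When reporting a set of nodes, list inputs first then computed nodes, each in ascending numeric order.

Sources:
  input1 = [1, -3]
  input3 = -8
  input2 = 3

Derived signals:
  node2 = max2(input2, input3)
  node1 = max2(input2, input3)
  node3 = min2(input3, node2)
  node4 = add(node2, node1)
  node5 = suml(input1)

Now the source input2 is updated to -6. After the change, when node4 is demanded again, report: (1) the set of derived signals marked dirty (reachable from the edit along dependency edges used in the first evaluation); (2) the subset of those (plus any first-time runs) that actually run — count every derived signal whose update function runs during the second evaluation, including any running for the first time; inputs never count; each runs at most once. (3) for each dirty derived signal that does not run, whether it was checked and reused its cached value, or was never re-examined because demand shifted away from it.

First evaluation (everything demanded from the output):
  node1 = max2(3, -8) = 3
  node2 = max2(3, -8) = 3
  node4 = add(3, 3) = 6

Propagation after the edit:
  node1: runs — input2 3->-6; result -6.
  node2: runs — input2 3->-6; result -6.
  node4: runs — node2 3->-6; node1 3->-6; result -12.

Marked dirty: node1, node2, node4.
Derived signals that run: node1, node2, node4 — 3 in total.
Every dirty derived signal ran.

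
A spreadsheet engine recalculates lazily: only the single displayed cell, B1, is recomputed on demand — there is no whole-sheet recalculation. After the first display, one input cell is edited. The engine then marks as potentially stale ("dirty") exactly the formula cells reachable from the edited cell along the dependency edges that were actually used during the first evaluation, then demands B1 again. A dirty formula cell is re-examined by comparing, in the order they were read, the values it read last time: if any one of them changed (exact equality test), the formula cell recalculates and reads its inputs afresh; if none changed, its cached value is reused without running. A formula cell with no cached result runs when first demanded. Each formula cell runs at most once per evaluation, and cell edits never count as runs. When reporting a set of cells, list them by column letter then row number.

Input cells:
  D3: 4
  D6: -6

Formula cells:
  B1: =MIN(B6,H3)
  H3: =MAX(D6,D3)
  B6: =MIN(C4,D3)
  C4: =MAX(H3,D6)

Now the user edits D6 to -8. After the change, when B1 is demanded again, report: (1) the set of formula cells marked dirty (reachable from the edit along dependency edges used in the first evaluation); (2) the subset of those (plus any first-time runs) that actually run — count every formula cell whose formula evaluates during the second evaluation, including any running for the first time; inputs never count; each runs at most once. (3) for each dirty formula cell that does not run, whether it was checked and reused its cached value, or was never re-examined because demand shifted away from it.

Marked dirty: B1, B6, C4, H3.
Formula cells that run: C4, H3 — 2 in total.
Checked but reused from cache: B1, B6.
Key observation: the cutoff stops propagation at B6 — its inputs' values are unchanged, so it reuses its cache.

First evaluation (everything demanded from the output):
  H3 = MAX(-6, 4) = 4
  C4 = MAX(4, -6) = 4
  B6 = MIN(4, 4) = 4
  B1 = MIN(4, 4) = 4

Propagation after the edit:
  H3: runs — D6 -6->-8; result 4 (same value as before).
  C4: runs — D6 -6->-8; result 4 (same value as before).
  B6: checked — values it read are unchanged (C4 unchanged, D3 unchanged); reused cached 4 without running.
  B1: checked — values it read are unchanged (B6 unchanged, H3 unchanged); reused cached 4 without running.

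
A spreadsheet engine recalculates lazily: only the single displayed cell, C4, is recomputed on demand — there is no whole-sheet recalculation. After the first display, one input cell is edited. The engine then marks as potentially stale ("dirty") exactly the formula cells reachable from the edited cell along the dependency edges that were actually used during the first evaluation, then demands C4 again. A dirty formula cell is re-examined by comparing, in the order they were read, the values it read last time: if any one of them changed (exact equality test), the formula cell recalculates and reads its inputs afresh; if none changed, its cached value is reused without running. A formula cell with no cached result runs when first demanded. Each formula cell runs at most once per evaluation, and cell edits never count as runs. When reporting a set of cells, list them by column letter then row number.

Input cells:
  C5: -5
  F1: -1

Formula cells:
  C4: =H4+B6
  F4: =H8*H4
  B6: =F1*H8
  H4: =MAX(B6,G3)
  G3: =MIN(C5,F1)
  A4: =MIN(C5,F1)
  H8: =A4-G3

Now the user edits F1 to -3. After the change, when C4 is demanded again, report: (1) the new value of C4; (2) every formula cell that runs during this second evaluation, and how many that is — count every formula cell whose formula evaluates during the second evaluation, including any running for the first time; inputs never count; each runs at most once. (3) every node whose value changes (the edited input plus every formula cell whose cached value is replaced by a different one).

New value of C4: 0.
Formula cells that run: A4, B6, G3 — 3 in total.
Values that change: F1.
Key observation: the cutoff stops propagation at H8 — its inputs' values are unchanged, so it reuses its cache.

First evaluation (everything demanded from the output):
  A4 = MIN(-5, -1) = -5
  G3 = MIN(-5, -1) = -5
  H8 = -5 - -5 = 0
  B6 = -1 * 0 = 0
  H4 = MAX(0, -5) = 0
  C4 = 0 + 0 = 0

Propagation after the edit:
  A4: runs — F1 -1->-3; result -5 (same value as before).
  G3: runs — F1 -1->-3; result -5 (same value as before).
  H8: checked — values it read are unchanged (A4 unchanged, G3 unchanged); reused cached 0 without running.
  B6: runs — F1 -1->-3; result 0 (same value as before).
  H4: checked — values it read are unchanged (B6 unchanged, G3 unchanged); reused cached 0 without running.
  C4: checked — values it read are unchanged (H4 unchanged, B6 unchanged); reused cached 0 without running.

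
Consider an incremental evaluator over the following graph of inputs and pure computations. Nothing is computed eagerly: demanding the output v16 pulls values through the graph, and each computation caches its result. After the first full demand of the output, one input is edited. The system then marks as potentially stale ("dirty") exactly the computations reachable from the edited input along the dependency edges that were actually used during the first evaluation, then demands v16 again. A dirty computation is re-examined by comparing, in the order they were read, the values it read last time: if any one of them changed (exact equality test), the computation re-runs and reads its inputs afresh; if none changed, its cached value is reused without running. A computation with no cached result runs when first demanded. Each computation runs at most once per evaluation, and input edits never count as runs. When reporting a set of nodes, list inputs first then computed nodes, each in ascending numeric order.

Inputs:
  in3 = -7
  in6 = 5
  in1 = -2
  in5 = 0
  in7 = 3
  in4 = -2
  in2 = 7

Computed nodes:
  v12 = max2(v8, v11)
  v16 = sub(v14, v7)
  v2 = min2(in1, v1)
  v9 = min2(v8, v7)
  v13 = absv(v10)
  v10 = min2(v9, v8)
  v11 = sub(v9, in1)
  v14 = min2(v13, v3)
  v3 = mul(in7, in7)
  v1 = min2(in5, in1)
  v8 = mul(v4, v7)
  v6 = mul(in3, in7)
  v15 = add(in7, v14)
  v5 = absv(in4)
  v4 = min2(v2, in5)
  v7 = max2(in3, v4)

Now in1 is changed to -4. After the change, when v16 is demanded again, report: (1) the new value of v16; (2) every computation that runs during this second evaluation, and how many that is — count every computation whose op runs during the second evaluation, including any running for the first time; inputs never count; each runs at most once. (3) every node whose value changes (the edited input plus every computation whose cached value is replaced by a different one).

v16 now evaluates to 8.
Run set: v1, v2, v4, v7, v8, v9, v10, v13, v14, v16 (10 run).
Changed values: in1, v1, v2, v4, v7, v8, v9, v10, v13, v14, v16.

Initial pass — values computed on the first demand:
  v1 = min2(0, -2) = -2
  v2 = min2(-2, -2) = -2
  v3 = mul(3, 3) = 9
  v4 = min2(-2, 0) = -2
  v7 = max2(-7, -2) = -2
  v8 = mul(-2, -2) = 4
  v9 = min2(4, -2) = -2
  v10 = min2(-2, 4) = -2
  v13 = absv(-2) = 2
  v14 = min2(2, 9) = 2
  v16 = sub(2, -2) = 4

Second demand — change propagation:
  v1: re-runs because in1 -2->-4; new result -4.
  v2: re-runs because in1 -2->-4; v1 -2->-4; new result -4.
  v4: re-runs because v2 -2->-4; new result -4.
  v7: re-runs because v4 -2->-4; new result -4.
  v8: re-runs because v4 -2->-4; v7 -2->-4; new result 16.
  v9: re-runs because v8 4->16; v7 -2->-4; new result -4.
  v10: re-runs because v9 -2->-4; v8 4->16; new result -4.
  v13: re-runs because v10 -2->-4; new result 4.
  v14: re-runs because v13 2->4; new result 4.
  v16: re-runs because v14 2->4; v7 -2->-4; new result 8.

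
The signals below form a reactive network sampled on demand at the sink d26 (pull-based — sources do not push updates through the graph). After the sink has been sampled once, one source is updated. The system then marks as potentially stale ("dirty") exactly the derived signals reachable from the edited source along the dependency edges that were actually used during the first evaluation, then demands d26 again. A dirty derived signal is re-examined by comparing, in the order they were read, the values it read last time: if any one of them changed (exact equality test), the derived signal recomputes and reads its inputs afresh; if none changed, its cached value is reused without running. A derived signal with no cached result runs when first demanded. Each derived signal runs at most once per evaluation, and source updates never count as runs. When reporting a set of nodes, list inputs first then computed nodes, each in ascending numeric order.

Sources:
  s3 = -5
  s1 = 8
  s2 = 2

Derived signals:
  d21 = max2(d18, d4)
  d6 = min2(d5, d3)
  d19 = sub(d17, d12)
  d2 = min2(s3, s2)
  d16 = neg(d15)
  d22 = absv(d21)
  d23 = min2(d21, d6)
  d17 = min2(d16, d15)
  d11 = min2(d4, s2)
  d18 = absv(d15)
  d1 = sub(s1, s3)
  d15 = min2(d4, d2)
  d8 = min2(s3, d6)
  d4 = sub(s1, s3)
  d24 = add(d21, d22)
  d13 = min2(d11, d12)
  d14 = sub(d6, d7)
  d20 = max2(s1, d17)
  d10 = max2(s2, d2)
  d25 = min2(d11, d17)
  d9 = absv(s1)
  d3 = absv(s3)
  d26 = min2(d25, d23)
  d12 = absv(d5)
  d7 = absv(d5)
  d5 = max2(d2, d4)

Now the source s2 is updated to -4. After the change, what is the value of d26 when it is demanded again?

Initial pass — values computed on the first demand:
  d2 = min2(-5, 2) = -5
  d3 = absv(-5) = 5
  d4 = sub(8, -5) = 13
  d5 = max2(-5, 13) = 13
  d6 = min2(13, 5) = 5
  d11 = min2(13, 2) = 2
  d15 = min2(13, -5) = -5
  d16 = neg(-5) = 5
  d17 = min2(5, -5) = -5
  d18 = absv(-5) = 5
  d21 = max2(5, 13) = 13
  d23 = min2(13, 5) = 5
  d25 = min2(2, -5) = -5
  d26 = min2(-5, 5) = -5

Second demand — change propagation:
  d2: re-runs because s2 2->-4; new result -5 (unchanged).
  d5: re-examined; everything it read last time is the same (d2 unchanged, d4 unchanged) — cache 13 kept, no run.
  d6: re-examined; everything it read last time is the same (d5 unchanged, d3 unchanged) — cache 5 kept, no run.
  d11: re-runs because s2 2->-4; new result -4.
  d15: re-examined; everything it read last time is the same (d4 unchanged, d2 unchanged) — cache -5 kept, no run.
  d16: re-examined; everything it read last time is the same (d15 unchanged) — cache 5 kept, no run.
  d17: re-examined; everything it read last time is the same (d16 unchanged, d15 unchanged) — cache -5 kept, no run.
  d18: re-examined; everything it read last time is the same (d15 unchanged) — cache 5 kept, no run.
  d21: re-examined; everything it read last time is the same (d18 unchanged, d4 unchanged) — cache 13 kept, no run.
  d23: re-examined; everything it read last time is the same (d21 unchanged, d6 unchanged) — cache 5 kept, no run.
  d25: re-runs because d11 2->-4; new result -5 (unchanged).
  d26: re-examined; everything it read last time is the same (d25 unchanged, d23 unchanged) — cache -5 kept, no run.

The important point: at d5 every value read last time is unchanged, so the dirty flag clears without a run.

d26 now evaluates to -5.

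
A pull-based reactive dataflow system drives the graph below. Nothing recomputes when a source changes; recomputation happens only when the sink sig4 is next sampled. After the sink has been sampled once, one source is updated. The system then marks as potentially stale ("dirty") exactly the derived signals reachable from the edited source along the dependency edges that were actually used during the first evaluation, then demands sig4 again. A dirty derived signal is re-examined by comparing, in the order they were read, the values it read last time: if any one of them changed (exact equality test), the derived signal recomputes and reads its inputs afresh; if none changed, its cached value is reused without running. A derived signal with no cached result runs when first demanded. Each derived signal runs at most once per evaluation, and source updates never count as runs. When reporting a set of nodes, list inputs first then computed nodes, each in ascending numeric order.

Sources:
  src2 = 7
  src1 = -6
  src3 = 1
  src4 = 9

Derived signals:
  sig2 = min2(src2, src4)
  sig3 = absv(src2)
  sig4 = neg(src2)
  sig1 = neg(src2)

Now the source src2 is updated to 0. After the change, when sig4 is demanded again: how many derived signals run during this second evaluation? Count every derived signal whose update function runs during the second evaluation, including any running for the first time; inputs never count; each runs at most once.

Derived signals that run: sig4 — 1 in total.

First evaluation (everything demanded from the output):
  sig4 = neg(7) = -7

Propagation after the edit:
  sig4: runs — src2 7->0; result 0.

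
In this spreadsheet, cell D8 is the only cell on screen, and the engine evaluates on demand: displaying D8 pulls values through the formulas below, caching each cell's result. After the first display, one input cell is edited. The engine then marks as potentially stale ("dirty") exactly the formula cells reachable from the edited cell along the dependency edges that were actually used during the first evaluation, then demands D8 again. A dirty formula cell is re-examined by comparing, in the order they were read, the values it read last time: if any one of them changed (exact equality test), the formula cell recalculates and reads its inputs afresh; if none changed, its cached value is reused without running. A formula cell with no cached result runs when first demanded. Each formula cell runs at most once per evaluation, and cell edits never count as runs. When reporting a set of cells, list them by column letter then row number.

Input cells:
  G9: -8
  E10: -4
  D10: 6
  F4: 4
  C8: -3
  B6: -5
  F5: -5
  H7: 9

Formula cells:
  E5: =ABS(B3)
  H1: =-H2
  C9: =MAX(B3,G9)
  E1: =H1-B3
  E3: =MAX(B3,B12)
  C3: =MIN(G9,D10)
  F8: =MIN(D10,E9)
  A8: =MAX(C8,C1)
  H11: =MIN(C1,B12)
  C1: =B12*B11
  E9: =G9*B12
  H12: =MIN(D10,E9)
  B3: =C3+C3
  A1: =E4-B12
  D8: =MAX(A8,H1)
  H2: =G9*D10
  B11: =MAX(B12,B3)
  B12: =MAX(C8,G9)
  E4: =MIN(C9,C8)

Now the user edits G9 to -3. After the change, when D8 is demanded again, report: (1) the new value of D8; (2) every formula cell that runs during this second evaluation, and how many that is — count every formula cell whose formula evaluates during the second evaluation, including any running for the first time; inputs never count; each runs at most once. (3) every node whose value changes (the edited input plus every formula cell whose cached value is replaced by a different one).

D8 now evaluates to 18.
Run set: B3, B11, B12, C3, D8, H1, H2 (7 run).
Changed values: B3, C3, D8, G9, H1, H2.
The important point: at C1 every value read last time is unchanged, so the dirty flag clears without a run.

Initial pass — values computed on the first demand:
  B12 = MAX(-3, -8) = -3
  C3 = MIN(-8, 6) = -8
  B3 = -8 + -8 = -16
  B11 = MAX(-3, -16) = -3
  C1 = -3 * -3 = 9
  A8 = MAX(-3, 9) = 9
  H2 = -8 * 6 = -48
  H1 = -(-48) = 48
  D8 = MAX(9, 48) = 48

Second demand — change propagation:
  B12: re-runs because G9 -8->-3; new result -3 (unchanged).
  C3: re-runs because G9 -8->-3; new result -3.
  B3: re-runs because C3 -8->-3; C3 -8->-3; new result -6.
  B11: re-runs because B3 -16->-6; new result -3 (unchanged).
  C1: re-examined; everything it read last time is the same (B12 unchanged, B11 unchanged) — cache 9 kept, no run.
  A8: re-examined; everything it read last time is the same (C8 unchanged, C1 unchanged) — cache 9 kept, no run.
  H2: re-runs because G9 -8->-3; new result -18.
  H1: re-runs because H2 -48->-18; new result 18.
  D8: re-runs because H1 48->18; new result 18.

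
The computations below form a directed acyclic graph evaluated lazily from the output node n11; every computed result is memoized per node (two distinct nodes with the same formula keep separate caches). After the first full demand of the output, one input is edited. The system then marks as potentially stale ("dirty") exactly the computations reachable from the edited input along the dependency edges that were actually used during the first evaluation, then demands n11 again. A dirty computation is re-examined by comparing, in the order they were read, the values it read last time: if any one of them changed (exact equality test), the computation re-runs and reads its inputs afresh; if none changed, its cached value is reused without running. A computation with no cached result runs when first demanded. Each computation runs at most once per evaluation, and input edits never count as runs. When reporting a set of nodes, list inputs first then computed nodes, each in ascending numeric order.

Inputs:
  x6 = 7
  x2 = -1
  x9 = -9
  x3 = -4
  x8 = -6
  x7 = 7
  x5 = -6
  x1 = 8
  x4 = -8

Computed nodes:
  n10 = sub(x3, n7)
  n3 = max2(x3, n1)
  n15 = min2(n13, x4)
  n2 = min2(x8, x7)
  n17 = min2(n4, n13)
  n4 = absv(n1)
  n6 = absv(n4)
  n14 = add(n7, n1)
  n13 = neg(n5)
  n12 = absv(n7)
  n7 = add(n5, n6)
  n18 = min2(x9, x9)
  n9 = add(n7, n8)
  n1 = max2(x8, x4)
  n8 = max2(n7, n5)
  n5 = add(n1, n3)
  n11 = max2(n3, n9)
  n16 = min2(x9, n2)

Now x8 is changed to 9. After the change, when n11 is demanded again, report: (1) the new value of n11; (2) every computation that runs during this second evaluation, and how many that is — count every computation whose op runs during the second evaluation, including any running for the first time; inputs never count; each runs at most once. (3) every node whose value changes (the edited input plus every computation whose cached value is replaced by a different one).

Demanding n11 again yields 54.
9 computations run: n1, n3, n4, n5, n6, n7, n8, n9, n11.
The nodes whose values change: x8, n1, n3, n4, n5, n6, n7, n8, n9, n11.

First demand of the output computes:
  n1 = max2(-6, -8) = -6
  n3 = max2(-4, -6) = -4
  n4 = absv(-6) = 6
  n5 = add(-6, -4) = -10
  n6 = absv(6) = 6
  n7 = add(-10, 6) = -4
  n8 = max2(-4, -10) = -4
  n9 = add(-4, -4) = -8
  n11 = max2(-4, -8) = -4

After the edit, cleaning proceeds:
  n1: a read changed (x8 -6->9) — executes, giving 9.
  n3: a read changed (n1 -6->9) — executes, giving 9.
  n4: a read changed (n1 -6->9) — executes, giving 9.
  n5: a read changed (n1 -6->9; n3 -4->9) — executes, giving 18.
  n6: a read changed (n4 6->9) — executes, giving 9.
  n7: a read changed (n5 -10->18; n6 6->9) — executes, giving 27.
  n8: a read changed (n7 -4->27; n5 -10->18) — executes, giving 27.
  n9: a read changed (n7 -4->27; n8 -4->27) — executes, giving 54.
  n11: a read changed (n3 -4->9; n9 -8->54) — executes, giving 54.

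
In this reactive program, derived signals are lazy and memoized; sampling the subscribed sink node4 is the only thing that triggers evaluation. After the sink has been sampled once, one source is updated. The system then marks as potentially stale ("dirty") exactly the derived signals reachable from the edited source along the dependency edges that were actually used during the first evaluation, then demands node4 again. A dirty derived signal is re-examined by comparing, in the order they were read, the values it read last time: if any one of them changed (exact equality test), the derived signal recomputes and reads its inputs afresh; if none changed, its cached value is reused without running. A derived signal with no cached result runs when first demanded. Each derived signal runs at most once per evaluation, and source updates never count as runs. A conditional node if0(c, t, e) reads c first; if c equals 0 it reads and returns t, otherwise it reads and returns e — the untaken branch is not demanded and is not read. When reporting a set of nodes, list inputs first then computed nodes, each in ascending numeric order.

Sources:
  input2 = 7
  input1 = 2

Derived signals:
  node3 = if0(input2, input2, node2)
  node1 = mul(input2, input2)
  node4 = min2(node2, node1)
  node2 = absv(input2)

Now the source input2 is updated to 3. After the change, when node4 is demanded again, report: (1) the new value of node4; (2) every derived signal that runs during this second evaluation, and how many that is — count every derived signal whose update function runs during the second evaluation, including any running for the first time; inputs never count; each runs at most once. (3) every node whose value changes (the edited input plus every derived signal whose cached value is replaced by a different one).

Demanding node4 again yields 3.
3 derived signals run: node1, node2, node4.
The nodes whose values change: input2, node1, node2, node4.

First demand of the output computes:
  node1 = mul(7, 7) = 49
  node2 = absv(7) = 7
  node4 = min2(7, 49) = 7

After the edit, cleaning proceeds:
  node1: a read changed (input2 7->3; input2 7->3) — executes, giving 9.
  node2: a read changed (input2 7->3) — executes, giving 3.
  node4: a read changed (node2 7->3; node1 49->9) — executes, giving 3.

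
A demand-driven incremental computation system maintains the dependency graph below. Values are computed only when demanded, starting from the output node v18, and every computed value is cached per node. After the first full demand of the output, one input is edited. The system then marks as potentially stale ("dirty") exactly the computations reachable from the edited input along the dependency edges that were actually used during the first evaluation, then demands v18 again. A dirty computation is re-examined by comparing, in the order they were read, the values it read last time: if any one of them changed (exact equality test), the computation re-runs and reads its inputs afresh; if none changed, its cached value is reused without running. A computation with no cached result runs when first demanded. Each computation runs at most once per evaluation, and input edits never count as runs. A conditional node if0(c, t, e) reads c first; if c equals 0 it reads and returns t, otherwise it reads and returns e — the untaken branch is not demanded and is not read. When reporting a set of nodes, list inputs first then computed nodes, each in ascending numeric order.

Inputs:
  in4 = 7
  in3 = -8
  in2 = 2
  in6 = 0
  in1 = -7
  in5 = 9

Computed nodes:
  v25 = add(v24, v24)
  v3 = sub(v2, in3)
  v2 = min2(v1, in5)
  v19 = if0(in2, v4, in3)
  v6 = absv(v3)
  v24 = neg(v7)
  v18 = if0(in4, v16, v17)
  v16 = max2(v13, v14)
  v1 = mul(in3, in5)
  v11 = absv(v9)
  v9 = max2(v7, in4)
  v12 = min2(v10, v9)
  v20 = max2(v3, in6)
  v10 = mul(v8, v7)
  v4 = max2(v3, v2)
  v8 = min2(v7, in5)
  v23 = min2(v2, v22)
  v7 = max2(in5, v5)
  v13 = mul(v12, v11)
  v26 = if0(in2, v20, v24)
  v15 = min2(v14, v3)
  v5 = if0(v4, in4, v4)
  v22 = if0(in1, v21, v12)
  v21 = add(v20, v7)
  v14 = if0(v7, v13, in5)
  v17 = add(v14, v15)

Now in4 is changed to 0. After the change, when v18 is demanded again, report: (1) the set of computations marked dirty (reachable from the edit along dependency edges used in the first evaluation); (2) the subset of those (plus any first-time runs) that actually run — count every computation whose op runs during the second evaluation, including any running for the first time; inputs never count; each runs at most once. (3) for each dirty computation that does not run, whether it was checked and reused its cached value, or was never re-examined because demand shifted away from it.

First evaluation (everything demanded from the output):
  v1 = mul(-8, 9) = -72
  v2 = min2(-72, 9) = -72
  v3 = sub(-72, -8) = -64
  v4 = max2(-64, -72) = -64
  v5 = if0(v4=-64 -> else branch v4) = -64
  v7 = max2(9, -64) = 9
  v14 = if0(v7=9 -> else branch in5) = 9
  v15 = min2(9, -64) = -64
  v17 = add(9, -64) = -55
  v18 = if0(in4=7 -> else branch v17) = -55

Propagation after the edit:
  v8: demanded for the first time — runs, produces 9.
  v9: demanded for the first time — runs, produces 9.
  v10: demanded for the first time — runs, produces 81.
  v11: demanded for the first time — runs, produces 9.
  v12: demanded for the first time — runs, produces 9.
  v13: demanded for the first time — runs, produces 81.
  v16: demanded for the first time — runs, produces 81.
  v18: runs — in4 7->0; result 81.

Key observation: a condition flipped, so demand reaches new nodes — v8, v9, v10, v11, v12, v13, v16 run for the first time.

Marked dirty: v18.
Computations that run: v8, v9, v10, v11, v12, v13, v16, v18 — 8 in total.
Every dirty computation ran.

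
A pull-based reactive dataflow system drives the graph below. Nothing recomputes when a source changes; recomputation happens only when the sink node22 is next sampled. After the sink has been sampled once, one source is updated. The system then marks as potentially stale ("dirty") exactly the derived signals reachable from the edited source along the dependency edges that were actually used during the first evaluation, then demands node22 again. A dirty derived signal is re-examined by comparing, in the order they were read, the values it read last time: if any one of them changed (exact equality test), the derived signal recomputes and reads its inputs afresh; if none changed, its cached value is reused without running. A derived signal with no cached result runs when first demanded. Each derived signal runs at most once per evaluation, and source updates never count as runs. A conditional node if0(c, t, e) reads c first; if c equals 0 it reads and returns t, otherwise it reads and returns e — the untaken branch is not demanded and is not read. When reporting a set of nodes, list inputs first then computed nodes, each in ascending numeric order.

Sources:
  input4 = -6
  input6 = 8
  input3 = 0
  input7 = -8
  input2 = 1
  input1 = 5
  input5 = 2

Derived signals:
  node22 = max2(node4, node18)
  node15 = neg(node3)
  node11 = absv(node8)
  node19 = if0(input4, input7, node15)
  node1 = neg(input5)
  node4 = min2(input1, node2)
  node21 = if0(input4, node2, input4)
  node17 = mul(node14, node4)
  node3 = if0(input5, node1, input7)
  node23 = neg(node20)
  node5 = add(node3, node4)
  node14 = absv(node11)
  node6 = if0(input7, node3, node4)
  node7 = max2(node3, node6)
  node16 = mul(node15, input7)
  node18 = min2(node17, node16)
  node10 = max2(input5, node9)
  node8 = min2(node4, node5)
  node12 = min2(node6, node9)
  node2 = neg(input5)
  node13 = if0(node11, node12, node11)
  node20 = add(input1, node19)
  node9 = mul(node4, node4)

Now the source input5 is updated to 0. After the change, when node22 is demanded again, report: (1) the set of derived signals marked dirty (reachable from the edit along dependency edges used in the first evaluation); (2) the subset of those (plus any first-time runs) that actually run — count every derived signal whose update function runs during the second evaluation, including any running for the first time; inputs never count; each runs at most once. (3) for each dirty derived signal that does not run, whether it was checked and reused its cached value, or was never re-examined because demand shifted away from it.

First evaluation (everything demanded from the output):
  node2 = neg(2) = -2
  node3 = if0(input5=2 -> else branch input7) = -8
  node4 = min2(5, -2) = -2
  node5 = add(-8, -2) = -10
  node8 = min2(-2, -10) = -10
  node11 = absv(-10) = 10
  node14 = absv(10) = 10
  node15 = neg(-8) = 8
  node16 = mul(8, -8) = -64
  node17 = mul(10, -2) = -20
  node18 = min2(-20, -64) = -64
  node22 = max2(-2, -64) = -2

Propagation after the edit:
  node1: demanded for the first time — runs, produces 0.
  node2: runs — input5 2->0; result 0.
  node3: runs — input5 2->0; result 0.
  node4: runs — node2 -2->0; result 0.
  node5: runs — node3 -8->0; node4 -2->0; result 0.
  node8: runs — node4 -2->0; node5 -10->0; result 0.
  node11: runs — node8 -10->0; result 0.
  node14: runs — node11 10->0; result 0.
  node15: runs — node3 -8->0; result 0.
  node16: runs — node15 8->0; result 0.
  node17: runs — node14 10->0; node4 -2->0; result 0.
  node18: runs — node17 -20->0; node16 -64->0; result 0.
  node22: runs — node4 -2->0; node18 -64->0; result 0.

Key observation: a condition flipped, so demand reaches new nodes — node1 runs for the first time.

Marked dirty: node2, node3, node4, node5, node8, node11, node14, node15, node16, node17, node18, node22.
Derived signals that run: node1, node2, node3, node4, node5, node8, node11, node14, node15, node16, node17, node18, node22 — 13 in total.
Every dirty derived signal ran.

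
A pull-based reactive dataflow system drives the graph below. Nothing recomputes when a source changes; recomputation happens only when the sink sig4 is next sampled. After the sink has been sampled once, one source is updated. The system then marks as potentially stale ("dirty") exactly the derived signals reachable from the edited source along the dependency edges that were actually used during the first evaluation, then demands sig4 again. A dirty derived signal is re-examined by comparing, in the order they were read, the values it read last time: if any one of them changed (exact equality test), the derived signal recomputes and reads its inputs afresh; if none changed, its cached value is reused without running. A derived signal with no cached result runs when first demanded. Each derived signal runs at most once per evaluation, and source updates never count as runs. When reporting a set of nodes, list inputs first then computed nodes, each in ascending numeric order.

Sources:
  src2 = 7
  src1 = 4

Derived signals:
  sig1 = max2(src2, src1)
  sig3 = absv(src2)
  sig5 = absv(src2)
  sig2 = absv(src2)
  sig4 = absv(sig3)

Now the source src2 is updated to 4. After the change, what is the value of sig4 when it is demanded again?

New value of sig4: 4.

First evaluation (everything demanded from the output):
  sig3 = absv(7) = 7
  sig4 = absv(7) = 7

Propagation after the edit:
  sig3: runs — src2 7->4; result 4.
  sig4: runs — sig3 7->4; result 4.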